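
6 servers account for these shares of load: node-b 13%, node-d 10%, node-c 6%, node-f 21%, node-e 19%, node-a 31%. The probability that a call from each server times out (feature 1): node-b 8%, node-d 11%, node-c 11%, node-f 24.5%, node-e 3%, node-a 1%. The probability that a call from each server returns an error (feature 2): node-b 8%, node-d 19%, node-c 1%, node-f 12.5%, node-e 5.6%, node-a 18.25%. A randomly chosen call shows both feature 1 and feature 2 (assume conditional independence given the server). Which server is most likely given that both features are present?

node-f

Unnormalized posteriors (prior × likelihood):
  node-b: 0.13 × 0.08 × 0.08 = 0.000832
  node-d: 0.1 × 0.11 × 0.19 = 0.00209
  node-c: 0.06 × 0.11 × 0.01 = 0.000066
  node-f: 0.21 × 0.245 × 0.125 = 0.00643125
  node-e: 0.19 × 0.03 × 0.056 = 0.0003192
  node-a: 0.31 × 0.01 × 0.1825 = 0.00056575
Sum = 0.0103042.
Largest term belongs to node-f, so node-f is most probable.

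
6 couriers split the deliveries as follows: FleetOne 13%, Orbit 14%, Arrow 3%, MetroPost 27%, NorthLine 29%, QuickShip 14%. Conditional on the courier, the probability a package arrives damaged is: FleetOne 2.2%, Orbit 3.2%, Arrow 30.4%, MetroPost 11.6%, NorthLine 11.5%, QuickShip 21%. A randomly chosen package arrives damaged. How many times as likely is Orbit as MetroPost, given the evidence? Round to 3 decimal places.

0.143

Unnormalized posteriors (prior × likelihood):
  FleetOne: 0.13 × 0.022 = 0.00286
  Orbit: 0.14 × 0.032 = 0.00448
  Arrow: 0.03 × 0.304 = 0.00912
  MetroPost: 0.27 × 0.116 = 0.03132
  NorthLine: 0.29 × 0.115 = 0.03335
  QuickShip: 0.14 × 0.21 = 0.0294
Sum = 0.11053.
The ratio is 0.00448 / 0.03132 (the normalizer cancels) = 0.143.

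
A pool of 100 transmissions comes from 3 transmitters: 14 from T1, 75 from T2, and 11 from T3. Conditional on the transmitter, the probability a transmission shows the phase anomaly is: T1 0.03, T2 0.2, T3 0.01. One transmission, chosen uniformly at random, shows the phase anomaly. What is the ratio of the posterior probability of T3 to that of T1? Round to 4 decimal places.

Unnormalized posteriors (prior × likelihood):
  T1: 0.14 × 0.03 = 0.0042
  T2: 0.75 × 0.2 = 0.15
  T3: 0.11 × 0.01 = 0.0011
Total = 0.1553.
The ratio is 0.0011 / 0.0042 (the normalizer cancels) = 0.2619.

0.2619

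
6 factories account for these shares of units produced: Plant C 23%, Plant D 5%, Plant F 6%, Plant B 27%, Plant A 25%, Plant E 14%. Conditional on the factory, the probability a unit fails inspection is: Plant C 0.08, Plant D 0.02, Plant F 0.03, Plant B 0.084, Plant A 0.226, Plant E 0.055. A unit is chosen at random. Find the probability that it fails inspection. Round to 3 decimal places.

Unnormalized posteriors (prior × likelihood):
  Plant C: 0.23 × 0.08 = 0.0184
  Plant D: 0.05 × 0.02 = 0.001
  Plant F: 0.06 × 0.03 = 0.0018
  Plant B: 0.27 × 0.084 = 0.02268
  Plant A: 0.25 × 0.226 = 0.0565
  Plant E: 0.14 × 0.055 = 0.0077
P(nonconforming) = 0.0184 + 0.001 + 0.0018 + 0.02268 + 0.0565 + 0.0077 = 0.10808 → 0.108.

0.108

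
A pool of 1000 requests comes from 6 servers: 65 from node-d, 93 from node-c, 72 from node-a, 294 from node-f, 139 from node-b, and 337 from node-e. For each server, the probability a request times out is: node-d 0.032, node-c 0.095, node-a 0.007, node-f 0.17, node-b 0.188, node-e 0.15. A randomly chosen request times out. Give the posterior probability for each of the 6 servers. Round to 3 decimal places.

node-d 0.015, node-c 0.064, node-a 0.004, node-f 0.362, node-b 0.189, node-e 0.366

Unnormalized posteriors (prior × likelihood):
  node-d: 0.065 × 0.032 = 0.00208
  node-c: 0.093 × 0.095 = 0.008835
  node-a: 0.072 × 0.007 = 0.000504
  node-f: 0.294 × 0.17 = 0.04998
  node-b: 0.139 × 0.188 = 0.026132
  node-e: 0.337 × 0.15 = 0.05055
Total = 0.138081.
P(node-d | timeout) = 0.00208/0.138081 ≈ 0.015
P(node-c | timeout) = 0.008835/0.138081 ≈ 0.064
P(node-a | timeout) = 0.000504/0.138081 ≈ 0.004
P(node-f | timeout) = 0.04998/0.138081 ≈ 0.362
P(node-b | timeout) = 0.026132/0.138081 ≈ 0.189
P(node-e | timeout) = 0.05055/0.138081 ≈ 0.366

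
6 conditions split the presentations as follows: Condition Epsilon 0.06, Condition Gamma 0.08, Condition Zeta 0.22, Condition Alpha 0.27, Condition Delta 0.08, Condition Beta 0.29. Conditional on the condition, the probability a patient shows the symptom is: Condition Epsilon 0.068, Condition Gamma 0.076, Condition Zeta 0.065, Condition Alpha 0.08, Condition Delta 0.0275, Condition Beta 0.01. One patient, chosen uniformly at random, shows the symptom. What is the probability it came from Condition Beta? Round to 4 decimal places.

0.0567

By Bayes' rule, posterior ∝ prior × likelihood:
  Condition Epsilon: 0.06 × 0.068 = 0.00408
  Condition Gamma: 0.08 × 0.076 = 0.00608
  Condition Zeta: 0.22 × 0.065 = 0.0143
  Condition Alpha: 0.27 × 0.08 = 0.0216
  Condition Delta: 0.08 × 0.0275 = 0.0022
  Condition Beta: 0.29 × 0.01 = 0.0029
Total = 0.05116.
P(Condition Beta | evidence) = 0.0029 / 0.05116 ≈ 0.0567.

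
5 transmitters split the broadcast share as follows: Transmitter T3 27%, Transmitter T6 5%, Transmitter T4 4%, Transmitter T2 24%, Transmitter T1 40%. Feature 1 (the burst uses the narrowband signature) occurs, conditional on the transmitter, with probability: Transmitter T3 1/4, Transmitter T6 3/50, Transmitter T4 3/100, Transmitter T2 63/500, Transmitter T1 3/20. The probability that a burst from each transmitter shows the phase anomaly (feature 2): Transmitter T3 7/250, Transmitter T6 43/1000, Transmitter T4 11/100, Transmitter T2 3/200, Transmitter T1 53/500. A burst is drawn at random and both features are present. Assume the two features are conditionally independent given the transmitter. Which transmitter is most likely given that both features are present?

Transmitter T1

By Bayes' rule, posterior ∝ prior × likelihood:
  Transmitter T3: 0.27 × 0.25 × 0.028 = 0.00189
  Transmitter T6: 0.05 × 0.06 × 0.043 = 0.000129
  Transmitter T4: 0.04 × 0.03 × 0.11 = 0.000132
  Transmitter T2: 0.24 × 0.126 × 0.015 = 0.0004536
  Transmitter T1: 0.4 × 0.15 × 0.106 = 0.00636
Normalizing constant = 0.0089646.
Largest term belongs to Transmitter T1, so Transmitter T1 is most probable.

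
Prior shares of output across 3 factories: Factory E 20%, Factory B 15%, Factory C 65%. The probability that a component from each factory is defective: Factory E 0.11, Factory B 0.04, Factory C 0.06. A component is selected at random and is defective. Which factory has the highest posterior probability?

Factory C

By Bayes' rule, posterior ∝ prior × likelihood:
  Factory E: 0.2 × 0.11 = 0.022
  Factory B: 0.15 × 0.04 = 0.006
  Factory C: 0.65 × 0.06 = 0.039
Sum = 0.067.
Largest term belongs to Factory C, so Factory C is most probable.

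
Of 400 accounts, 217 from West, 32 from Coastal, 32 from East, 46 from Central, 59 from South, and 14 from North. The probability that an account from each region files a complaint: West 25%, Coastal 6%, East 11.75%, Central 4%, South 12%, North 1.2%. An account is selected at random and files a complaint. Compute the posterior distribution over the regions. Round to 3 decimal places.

Compute prior × likelihood for every hypothesis:
  West: 0.5425 × 0.25 = 0.135625
  Coastal: 0.08 × 0.06 = 0.0048
  East: 0.08 × 0.1175 = 0.0094
  Central: 0.115 × 0.04 = 0.0046
  South: 0.1475 × 0.12 = 0.0177
  North: 0.035 × 0.012 = 0.00042
Normalizing constant = 0.172545.
P(West | complaint) = 0.135625/0.172545 ≈ 0.786
P(Coastal | complaint) = 0.0048/0.172545 ≈ 0.028
P(East | complaint) = 0.0094/0.172545 ≈ 0.054
P(Central | complaint) = 0.0046/0.172545 ≈ 0.027
P(South | complaint) = 0.0177/0.172545 ≈ 0.103
P(North | complaint) = 0.00042/0.172545 ≈ 0.002
(Check: 0.786+0.028+0.054+0.027+0.103+0.002 = 1.000.)

West 0.786, Coastal 0.028, East 0.054, Central 0.027, South 0.103, North 0.002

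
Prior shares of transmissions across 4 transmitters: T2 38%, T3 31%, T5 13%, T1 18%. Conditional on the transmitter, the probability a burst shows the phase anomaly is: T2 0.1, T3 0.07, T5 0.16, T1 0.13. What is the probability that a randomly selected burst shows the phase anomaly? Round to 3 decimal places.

0.104

Unnormalized posteriors (prior × likelihood):
  T2: 0.38 × 0.1 = 0.038
  T3: 0.31 × 0.07 = 0.0217
  T5: 0.13 × 0.16 = 0.0208
  T1: 0.18 × 0.13 = 0.0234
P(anomaly) = 0.038 + 0.0217 + 0.0208 + 0.0234 = 0.1039 → 0.104.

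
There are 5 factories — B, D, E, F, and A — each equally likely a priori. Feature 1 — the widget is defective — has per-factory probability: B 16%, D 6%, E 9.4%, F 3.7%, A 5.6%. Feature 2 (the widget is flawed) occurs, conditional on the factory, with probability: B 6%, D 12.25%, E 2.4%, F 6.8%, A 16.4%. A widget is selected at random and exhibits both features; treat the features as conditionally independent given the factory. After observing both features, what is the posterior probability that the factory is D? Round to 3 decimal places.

0.238

With a uniform prior (1/5 each), posterior ∝ likelihood:
  B: 0.16 × 0.06 = 0.0096
  D: 0.06 × 0.1225 = 0.00735
  E: 0.094 × 0.024 = 0.002256
  F: 0.037 × 0.068 = 0.002516
  A: 0.056 × 0.164 = 0.009184
Sum = 0.030906.
P(D | evidence) = 0.00735 / 0.030906 ≈ 0.238.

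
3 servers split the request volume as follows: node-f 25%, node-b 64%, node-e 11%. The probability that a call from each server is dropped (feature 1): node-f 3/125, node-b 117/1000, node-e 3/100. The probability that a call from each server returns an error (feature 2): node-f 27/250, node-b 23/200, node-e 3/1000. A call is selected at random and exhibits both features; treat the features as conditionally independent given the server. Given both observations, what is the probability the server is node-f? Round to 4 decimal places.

By Bayes' rule, posterior ∝ prior × likelihood:
  node-f: 0.25 × 0.024 × 0.108 = 0.000648
  node-b: 0.64 × 0.117 × 0.115 = 0.0086112
  node-e: 0.11 × 0.03 × 0.003 = 0.0000099
Sum = 0.0092691.
P(node-f | evidence) = 0.000648 / 0.0092691 ≈ 0.0699.

0.0699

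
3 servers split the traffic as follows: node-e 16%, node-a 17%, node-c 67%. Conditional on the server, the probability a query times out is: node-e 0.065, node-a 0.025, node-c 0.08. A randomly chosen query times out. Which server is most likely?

node-c

Compute prior × likelihood for every hypothesis:
  node-e: 0.16 × 0.065 = 0.0104
  node-a: 0.17 × 0.025 = 0.00425
  node-c: 0.67 × 0.08 = 0.0536
Total = 0.06825.
Largest term belongs to node-c, so node-c is most probable.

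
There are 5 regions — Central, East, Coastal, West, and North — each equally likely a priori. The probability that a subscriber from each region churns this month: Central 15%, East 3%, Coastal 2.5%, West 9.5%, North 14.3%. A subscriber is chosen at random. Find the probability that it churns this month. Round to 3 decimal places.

0.089

Since the prior is uniform, the posterior is proportional to the likelihood:
  Central: 0.15
  East: 0.03
  Coastal: 0.025
  West: 0.095
  North: 0.143
P(churn) = (1/5) × (0.15 + 0.03 + 0.025 + 0.095 + 0.143) = 0.443/5 ≈ 0.089.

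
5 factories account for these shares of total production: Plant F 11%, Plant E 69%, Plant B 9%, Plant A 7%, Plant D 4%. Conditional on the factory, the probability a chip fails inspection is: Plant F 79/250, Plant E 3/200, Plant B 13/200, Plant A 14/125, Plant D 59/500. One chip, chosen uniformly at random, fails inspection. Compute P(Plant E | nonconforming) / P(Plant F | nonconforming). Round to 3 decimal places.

Unnormalized posteriors (prior × likelihood):
  Plant F: 0.11 × 0.316 = 0.03476
  Plant E: 0.69 × 0.015 = 0.01035
  Plant B: 0.09 × 0.065 = 0.00585
  Plant A: 0.07 × 0.112 = 0.00784
  Plant D: 0.04 × 0.118 = 0.00472
Total = 0.06352.
The ratio is 0.01035 / 0.03476 (the normalizer cancels) = 0.298.

0.298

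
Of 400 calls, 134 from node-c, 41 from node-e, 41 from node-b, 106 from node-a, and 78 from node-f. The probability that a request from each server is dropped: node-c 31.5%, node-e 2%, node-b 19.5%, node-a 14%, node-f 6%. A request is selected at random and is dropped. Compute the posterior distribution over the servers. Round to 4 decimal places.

Compute prior × likelihood for every hypothesis:
  node-c: 0.335 × 0.315 = 0.105525
  node-e: 0.1025 × 0.02 = 0.00205
  node-b: 0.1025 × 0.195 = 0.0199875
  node-a: 0.265 × 0.14 = 0.0371
  node-f: 0.195 × 0.06 = 0.0117
Sum = 0.1763625.
P(node-c | dropped) = 0.105525/0.1763625 ≈ 0.5983
P(node-e | dropped) = 0.00205/0.1763625 ≈ 0.0116
P(node-b | dropped) = 0.0199875/0.1763625 ≈ 0.1133
P(node-a | dropped) = 0.0371/0.1763625 ≈ 0.2104
P(node-f | dropped) = 0.0117/0.1763625 ≈ 0.0663

node-c 0.5983, node-e 0.0116, node-b 0.1133, node-a 0.2104, node-f 0.0663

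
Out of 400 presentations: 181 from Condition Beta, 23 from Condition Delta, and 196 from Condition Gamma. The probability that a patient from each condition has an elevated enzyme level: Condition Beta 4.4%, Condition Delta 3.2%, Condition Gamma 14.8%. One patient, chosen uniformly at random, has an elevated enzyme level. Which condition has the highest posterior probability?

Unnormalized posteriors (prior × likelihood):
  Condition Beta: 0.4525 × 0.044 = 0.01991
  Condition Delta: 0.0575 × 0.032 = 0.00184
  Condition Gamma: 0.49 × 0.148 = 0.07252
Normalizing constant = 0.09427.
Largest term belongs to Condition Gamma, so Condition Gamma is most probable.

Condition Gamma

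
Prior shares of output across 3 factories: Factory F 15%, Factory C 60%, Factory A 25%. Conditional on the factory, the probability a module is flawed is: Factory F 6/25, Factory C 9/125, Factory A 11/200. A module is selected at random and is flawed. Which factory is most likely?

Factory C

By Bayes' rule, posterior ∝ prior × likelihood:
  Factory F: 0.15 × 0.24 = 0.036
  Factory C: 0.6 × 0.072 = 0.0432
  Factory A: 0.25 × 0.055 = 0.01375
Sum = 0.09295.
Largest term belongs to Factory C, so Factory C is most probable.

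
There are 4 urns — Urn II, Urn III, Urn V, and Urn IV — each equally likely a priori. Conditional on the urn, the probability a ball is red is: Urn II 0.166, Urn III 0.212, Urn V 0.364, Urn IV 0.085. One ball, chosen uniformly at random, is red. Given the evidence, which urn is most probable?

Since the prior is uniform, the posterior is proportional to the likelihood:
  Urn II: 0.166
  Urn III: 0.212
  Urn V: 0.364
  Urn IV: 0.085
Total = 0.827.
Largest term belongs to Urn V, so Urn V is most probable.

Urn V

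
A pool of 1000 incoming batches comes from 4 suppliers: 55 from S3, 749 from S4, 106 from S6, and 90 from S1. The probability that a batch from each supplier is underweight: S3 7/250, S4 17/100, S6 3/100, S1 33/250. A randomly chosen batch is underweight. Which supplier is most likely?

Compute prior × likelihood for every hypothesis:
  S3: 0.055 × 0.028 = 0.00154
  S4: 0.749 × 0.17 = 0.12733
  S6: 0.106 × 0.03 = 0.00318
  S1: 0.09 × 0.132 = 0.01188
Normalizing constant = 0.14393.
Largest term belongs to S4, so S4 is most probable.

S4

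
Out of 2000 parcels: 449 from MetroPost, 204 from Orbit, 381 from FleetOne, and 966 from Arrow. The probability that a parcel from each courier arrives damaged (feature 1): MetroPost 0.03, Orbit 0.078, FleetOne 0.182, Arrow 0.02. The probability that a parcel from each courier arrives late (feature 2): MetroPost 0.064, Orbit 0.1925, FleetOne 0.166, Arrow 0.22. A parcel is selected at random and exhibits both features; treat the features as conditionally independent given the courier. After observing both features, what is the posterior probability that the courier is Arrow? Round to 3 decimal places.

0.216

Unnormalized posteriors (prior × likelihood):
  MetroPost: 0.2245 × 0.03 × 0.064 = 0.00043104
  Orbit: 0.102 × 0.078 × 0.1925 = 0.00153153
  FleetOne: 0.1905 × 0.182 × 0.166 = 0.005755386
  Arrow: 0.483 × 0.02 × 0.22 = 0.0021252
Normalizing constant = 0.009843156.
P(Arrow | evidence) = 0.0021252 / 0.009843156 ≈ 0.216.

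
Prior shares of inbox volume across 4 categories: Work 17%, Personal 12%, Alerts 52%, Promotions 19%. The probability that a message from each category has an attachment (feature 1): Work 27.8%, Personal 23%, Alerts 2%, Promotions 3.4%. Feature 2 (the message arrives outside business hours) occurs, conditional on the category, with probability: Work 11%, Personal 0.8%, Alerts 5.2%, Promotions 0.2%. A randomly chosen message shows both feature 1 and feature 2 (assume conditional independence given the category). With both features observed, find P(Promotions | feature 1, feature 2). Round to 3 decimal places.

0.002

Prior × likelihood for each hypothesis:
  Work: 0.17 × 0.278 × 0.11 = 0.0051986
  Personal: 0.12 × 0.23 × 0.008 = 0.0002208
  Alerts: 0.52 × 0.02 × 0.052 = 0.0005408
  Promotions: 0.19 × 0.034 × 0.002 = 0.00001292
Total = 0.00597312.
P(Promotions | evidence) = 0.00001292 / 0.00597312 ≈ 0.002.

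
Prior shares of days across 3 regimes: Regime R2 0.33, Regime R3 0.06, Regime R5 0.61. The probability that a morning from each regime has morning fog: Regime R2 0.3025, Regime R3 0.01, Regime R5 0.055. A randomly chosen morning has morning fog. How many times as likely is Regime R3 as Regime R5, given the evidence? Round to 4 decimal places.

Prior × likelihood for each hypothesis:
  Regime R2: 0.33 × 0.3025 = 0.099825
  Regime R3: 0.06 × 0.01 = 0.0006
  Regime R5: 0.61 × 0.055 = 0.03355
Normalizing constant = 0.133975.
The ratio is 0.0006 / 0.03355 (the normalizer cancels) = 0.0179.

0.0179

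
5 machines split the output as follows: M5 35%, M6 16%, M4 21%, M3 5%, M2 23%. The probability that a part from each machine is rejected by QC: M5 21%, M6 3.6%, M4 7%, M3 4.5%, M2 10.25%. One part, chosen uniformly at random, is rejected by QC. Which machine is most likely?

Compute prior × likelihood for every hypothesis:
  M5: 0.35 × 0.21 = 0.0735
  M6: 0.16 × 0.036 = 0.00576
  M4: 0.21 × 0.07 = 0.0147
  M3: 0.05 × 0.045 = 0.00225
  M2: 0.23 × 0.1025 = 0.023575
Total = 0.119785.
Largest term belongs to M5, so M5 is most probable.

M5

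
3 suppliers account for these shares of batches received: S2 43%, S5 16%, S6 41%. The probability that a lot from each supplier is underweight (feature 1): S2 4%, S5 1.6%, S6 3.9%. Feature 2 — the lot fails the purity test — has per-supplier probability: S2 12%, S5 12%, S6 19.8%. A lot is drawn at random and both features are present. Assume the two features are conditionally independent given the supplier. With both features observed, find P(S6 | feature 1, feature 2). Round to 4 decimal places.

0.5718

Prior × likelihood for each hypothesis:
  S2: 0.43 × 0.04 × 0.12 = 0.002064
  S5: 0.16 × 0.016 × 0.12 = 0.0003072
  S6: 0.41 × 0.039 × 0.198 = 0.00316602
Sum = 0.00553722.
P(S6 | evidence) = 0.00316602 / 0.00553722 ≈ 0.5718.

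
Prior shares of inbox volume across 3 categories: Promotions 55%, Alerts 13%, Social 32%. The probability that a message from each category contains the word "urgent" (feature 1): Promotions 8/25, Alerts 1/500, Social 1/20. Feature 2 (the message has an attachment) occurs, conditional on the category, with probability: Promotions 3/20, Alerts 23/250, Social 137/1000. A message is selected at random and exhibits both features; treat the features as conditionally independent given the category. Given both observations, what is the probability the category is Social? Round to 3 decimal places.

Prior × likelihood for each hypothesis:
  Promotions: 0.55 × 0.32 × 0.15 = 0.0264
  Alerts: 0.13 × 0.002 × 0.092 = 0.00002392
  Social: 0.32 × 0.05 × 0.137 = 0.002192
Normalizing constant = 0.02861592.
P(Social | evidence) = 0.002192 / 0.02861592 ≈ 0.077.

0.077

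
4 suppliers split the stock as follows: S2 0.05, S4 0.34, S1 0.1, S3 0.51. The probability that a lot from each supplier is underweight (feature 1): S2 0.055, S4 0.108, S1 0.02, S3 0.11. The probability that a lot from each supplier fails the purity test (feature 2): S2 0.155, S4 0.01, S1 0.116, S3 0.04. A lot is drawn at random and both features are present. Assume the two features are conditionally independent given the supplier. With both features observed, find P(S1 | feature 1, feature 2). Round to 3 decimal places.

0.071

Prior × likelihood for each hypothesis:
  S2: 0.05 × 0.055 × 0.155 = 0.00042625
  S4: 0.34 × 0.108 × 0.01 = 0.0003672
  S1: 0.1 × 0.02 × 0.116 = 0.000232
  S3: 0.51 × 0.11 × 0.04 = 0.002244
Normalizing constant = 0.00326945.
P(S1 | evidence) = 0.000232 / 0.00326945 ≈ 0.071.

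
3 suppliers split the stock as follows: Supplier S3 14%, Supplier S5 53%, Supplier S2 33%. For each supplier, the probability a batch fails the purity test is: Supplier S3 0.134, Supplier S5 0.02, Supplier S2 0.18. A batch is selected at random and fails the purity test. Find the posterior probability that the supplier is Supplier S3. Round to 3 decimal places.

Prior × likelihood for each hypothesis:
  Supplier S3: 0.14 × 0.134 = 0.01876
  Supplier S5: 0.53 × 0.02 = 0.0106
  Supplier S2: 0.33 × 0.18 = 0.0594
Total = 0.08876.
P(Supplier S3 | evidence) = 0.01876 / 0.08876 ≈ 0.211.

0.211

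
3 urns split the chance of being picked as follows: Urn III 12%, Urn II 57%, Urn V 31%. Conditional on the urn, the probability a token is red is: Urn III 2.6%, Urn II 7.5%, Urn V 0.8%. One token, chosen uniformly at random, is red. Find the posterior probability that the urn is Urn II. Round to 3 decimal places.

0.884

Prior × likelihood for each hypothesis:
  Urn III: 0.12 × 0.026 = 0.00312
  Urn II: 0.57 × 0.075 = 0.04275
  Urn V: 0.31 × 0.008 = 0.00248
Normalizing constant = 0.04835.
P(Urn II | evidence) = 0.04275 / 0.04835 ≈ 0.884.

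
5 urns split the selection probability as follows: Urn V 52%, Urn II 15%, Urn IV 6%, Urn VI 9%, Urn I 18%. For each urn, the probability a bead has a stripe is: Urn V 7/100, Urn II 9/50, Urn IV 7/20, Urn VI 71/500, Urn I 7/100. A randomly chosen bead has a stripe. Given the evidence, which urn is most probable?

Urn V

Prior × likelihood for each hypothesis:
  Urn V: 0.52 × 0.07 = 0.0364
  Urn II: 0.15 × 0.18 = 0.027
  Urn IV: 0.06 × 0.35 = 0.021
  Urn VI: 0.09 × 0.142 = 0.01278
  Urn I: 0.18 × 0.07 = 0.0126
Sum = 0.10978.
Largest term belongs to Urn V, so Urn V is most probable.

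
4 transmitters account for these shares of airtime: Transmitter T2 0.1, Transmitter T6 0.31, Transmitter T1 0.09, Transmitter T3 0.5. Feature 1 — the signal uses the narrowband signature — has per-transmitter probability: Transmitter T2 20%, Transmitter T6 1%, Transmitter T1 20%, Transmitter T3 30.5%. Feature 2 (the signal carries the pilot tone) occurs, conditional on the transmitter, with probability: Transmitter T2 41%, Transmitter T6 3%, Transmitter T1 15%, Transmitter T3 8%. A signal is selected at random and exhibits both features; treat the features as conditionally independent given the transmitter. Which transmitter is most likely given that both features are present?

Transmitter T3

Prior × likelihood for each hypothesis:
  Transmitter T2: 0.1 × 0.2 × 0.41 = 0.0082
  Transmitter T6: 0.31 × 0.01 × 0.03 = 0.000093
  Transmitter T1: 0.09 × 0.2 × 0.15 = 0.0027
  Transmitter T3: 0.5 × 0.305 × 0.08 = 0.0122
Total = 0.023193.
Largest term belongs to Transmitter T3, so Transmitter T3 is most probable.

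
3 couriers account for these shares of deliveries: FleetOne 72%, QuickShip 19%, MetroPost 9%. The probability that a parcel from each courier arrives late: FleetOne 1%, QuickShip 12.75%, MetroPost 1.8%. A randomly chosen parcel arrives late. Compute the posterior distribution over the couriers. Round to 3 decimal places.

FleetOne 0.218, QuickShip 0.733, MetroPost 0.049

Prior × likelihood for each hypothesis:
  FleetOne: 0.72 × 0.01 = 0.0072
  QuickShip: 0.19 × 0.1275 = 0.024225
  MetroPost: 0.09 × 0.018 = 0.00162
Sum = 0.033045.
P(FleetOne | late) = 0.0072/0.033045 ≈ 0.218
P(QuickShip | late) = 0.024225/0.033045 ≈ 0.733
P(MetroPost | late) = 0.00162/0.033045 ≈ 0.049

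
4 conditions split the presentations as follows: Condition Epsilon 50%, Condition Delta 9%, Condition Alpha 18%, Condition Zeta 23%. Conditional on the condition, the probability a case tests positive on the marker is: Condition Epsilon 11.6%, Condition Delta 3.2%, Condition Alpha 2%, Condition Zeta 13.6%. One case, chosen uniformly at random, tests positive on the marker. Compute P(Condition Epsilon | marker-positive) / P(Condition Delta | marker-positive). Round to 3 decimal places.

Compute prior × likelihood for every hypothesis:
  Condition Epsilon: 0.5 × 0.116 = 0.058
  Condition Delta: 0.09 × 0.032 = 0.00288
  Condition Alpha: 0.18 × 0.02 = 0.0036
  Condition Zeta: 0.23 × 0.136 = 0.03128
Total = 0.09576.
The ratio is 0.058 / 0.00288 (the normalizer cancels) = 20.139.

20.139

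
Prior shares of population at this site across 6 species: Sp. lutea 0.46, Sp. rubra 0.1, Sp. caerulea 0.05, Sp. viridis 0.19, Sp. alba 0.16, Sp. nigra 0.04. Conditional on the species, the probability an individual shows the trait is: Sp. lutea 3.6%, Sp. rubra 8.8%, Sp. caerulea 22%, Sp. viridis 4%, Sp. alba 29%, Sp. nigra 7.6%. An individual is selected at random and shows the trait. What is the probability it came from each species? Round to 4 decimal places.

Sp. lutea 0.1773, Sp. rubra 0.0942, Sp. caerulea 0.1178, Sp. viridis 0.0814, Sp. alba 0.4968, Sp. nigra 0.0325

Prior × likelihood for each hypothesis:
  Sp. lutea: 0.46 × 0.036 = 0.01656
  Sp. rubra: 0.1 × 0.088 = 0.0088
  Sp. caerulea: 0.05 × 0.22 = 0.011
  Sp. viridis: 0.19 × 0.04 = 0.0076
  Sp. alba: 0.16 × 0.29 = 0.0464
  Sp. nigra: 0.04 × 0.076 = 0.00304
Normalizing constant = 0.0934.
P(Sp. lutea | trait) = 0.01656/0.0934 ≈ 0.1773
P(Sp. rubra | trait) = 0.0088/0.0934 ≈ 0.0942
P(Sp. caerulea | trait) = 0.011/0.0934 ≈ 0.1178
P(Sp. viridis | trait) = 0.0076/0.0934 ≈ 0.0814
P(Sp. alba | trait) = 0.0464/0.0934 ≈ 0.4968
P(Sp. nigra | trait) = 0.00304/0.0934 ≈ 0.0325
(Check: 0.1773+0.0942+0.1178+0.0814+0.4968+0.0325 = 1.0000.)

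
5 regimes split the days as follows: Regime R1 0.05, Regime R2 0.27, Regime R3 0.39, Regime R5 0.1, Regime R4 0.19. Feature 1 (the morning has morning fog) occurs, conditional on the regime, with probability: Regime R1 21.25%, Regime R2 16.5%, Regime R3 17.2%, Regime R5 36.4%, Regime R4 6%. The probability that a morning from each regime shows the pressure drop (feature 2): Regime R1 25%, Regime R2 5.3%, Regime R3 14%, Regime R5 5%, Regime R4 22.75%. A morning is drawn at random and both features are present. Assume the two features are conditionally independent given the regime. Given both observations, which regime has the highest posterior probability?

Unnormalized posteriors (prior × likelihood):
  Regime R1: 0.05 × 0.2125 × 0.25 = 0.00265625
  Regime R2: 0.27 × 0.165 × 0.053 = 0.00236115
  Regime R3: 0.39 × 0.172 × 0.14 = 0.0093912
  Regime R5: 0.1 × 0.364 × 0.05 = 0.00182
  Regime R4: 0.19 × 0.06 × 0.2275 = 0.0025935
Total = 0.0188221.
Largest term belongs to Regime R3, so Regime R3 is most probable.

Regime R3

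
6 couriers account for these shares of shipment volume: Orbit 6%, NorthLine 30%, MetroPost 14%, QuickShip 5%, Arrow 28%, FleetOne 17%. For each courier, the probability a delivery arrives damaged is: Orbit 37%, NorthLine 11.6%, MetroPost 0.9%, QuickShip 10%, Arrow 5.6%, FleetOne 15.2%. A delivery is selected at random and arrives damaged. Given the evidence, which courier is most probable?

NorthLine

Prior × likelihood for each hypothesis:
  Orbit: 0.06 × 0.37 = 0.0222
  NorthLine: 0.3 × 0.116 = 0.0348
  MetroPost: 0.14 × 0.009 = 0.00126
  QuickShip: 0.05 × 0.1 = 0.005
  Arrow: 0.28 × 0.056 = 0.01568
  FleetOne: 0.17 × 0.152 = 0.02584
Total = 0.10478.
Largest term belongs to NorthLine, so NorthLine is most probable.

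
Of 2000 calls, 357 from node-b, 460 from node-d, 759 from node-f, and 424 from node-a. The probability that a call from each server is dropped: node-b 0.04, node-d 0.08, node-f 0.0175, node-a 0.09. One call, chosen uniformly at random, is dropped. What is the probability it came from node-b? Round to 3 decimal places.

0.139

Compute prior × likelihood for every hypothesis:
  node-b: 0.1785 × 0.04 = 0.00714
  node-d: 0.23 × 0.08 = 0.0184
  node-f: 0.3795 × 0.0175 = 0.00664125
  node-a: 0.212 × 0.09 = 0.01908
Sum = 0.05126125.
P(node-b | evidence) = 0.00714 / 0.05126125 ≈ 0.139.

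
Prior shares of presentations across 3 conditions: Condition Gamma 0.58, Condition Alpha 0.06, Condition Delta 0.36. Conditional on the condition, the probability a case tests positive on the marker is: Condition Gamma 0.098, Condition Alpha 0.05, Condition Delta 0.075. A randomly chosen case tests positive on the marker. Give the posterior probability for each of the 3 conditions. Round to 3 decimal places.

Condition Gamma 0.655, Condition Alpha 0.035, Condition Delta 0.311

By Bayes' rule, posterior ∝ prior × likelihood:
  Condition Gamma: 0.58 × 0.098 = 0.05684
  Condition Alpha: 0.06 × 0.05 = 0.003
  Condition Delta: 0.36 × 0.075 = 0.027
Total = 0.08684.
P(Condition Gamma | marker-positive) = 0.05684/0.08684 ≈ 0.655
P(Condition Alpha | marker-positive) = 0.003/0.08684 ≈ 0.035
P(Condition Delta | marker-positive) = 0.027/0.08684 ≈ 0.311
(Check: 0.655+0.035+0.311 = 1.001.)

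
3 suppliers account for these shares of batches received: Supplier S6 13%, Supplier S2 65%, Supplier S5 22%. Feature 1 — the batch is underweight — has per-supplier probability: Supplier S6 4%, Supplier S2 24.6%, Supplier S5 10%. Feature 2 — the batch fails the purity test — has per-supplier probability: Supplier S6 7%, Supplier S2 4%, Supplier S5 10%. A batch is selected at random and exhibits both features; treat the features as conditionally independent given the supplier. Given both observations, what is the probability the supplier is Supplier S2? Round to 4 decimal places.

Compute prior × likelihood for every hypothesis:
  Supplier S6: 0.13 × 0.04 × 0.07 = 0.000364
  Supplier S2: 0.65 × 0.246 × 0.04 = 0.006396
  Supplier S5: 0.22 × 0.1 × 0.1 = 0.0022
Total = 0.00896.
P(Supplier S2 | evidence) = 0.006396 / 0.00896 ≈ 0.7138.

0.7138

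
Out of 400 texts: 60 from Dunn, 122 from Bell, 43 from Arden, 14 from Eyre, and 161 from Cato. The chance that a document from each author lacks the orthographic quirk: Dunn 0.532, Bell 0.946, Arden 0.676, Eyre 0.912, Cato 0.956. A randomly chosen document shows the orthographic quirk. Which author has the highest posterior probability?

Taking complements, P(quirk | each) = Dunn 0.468, Bell 0.054, Arden 0.324, Eyre 0.088, Cato 0.044.
Compute prior × likelihood for every hypothesis:
  Dunn: 0.15 × 0.468 = 0.0702
  Bell: 0.305 × 0.054 = 0.01647
  Arden: 0.1075 × 0.324 = 0.03483
  Eyre: 0.035 × 0.088 = 0.00308
  Cato: 0.4025 × 0.044 = 0.01771
Sum = 0.14229.
Largest term belongs to Dunn, so Dunn is most probable.

Dunn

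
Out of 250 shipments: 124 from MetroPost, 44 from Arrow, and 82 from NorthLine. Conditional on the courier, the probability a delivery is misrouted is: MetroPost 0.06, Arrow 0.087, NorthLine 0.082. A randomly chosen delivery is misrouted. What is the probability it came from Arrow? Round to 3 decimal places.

0.213

Unnormalized posteriors (prior × likelihood):
  MetroPost: 0.496 × 0.06 = 0.02976
  Arrow: 0.176 × 0.087 = 0.015312
  NorthLine: 0.328 × 0.082 = 0.026896
Normalizing constant = 0.071968.
P(Arrow | evidence) = 0.015312 / 0.071968 ≈ 0.213.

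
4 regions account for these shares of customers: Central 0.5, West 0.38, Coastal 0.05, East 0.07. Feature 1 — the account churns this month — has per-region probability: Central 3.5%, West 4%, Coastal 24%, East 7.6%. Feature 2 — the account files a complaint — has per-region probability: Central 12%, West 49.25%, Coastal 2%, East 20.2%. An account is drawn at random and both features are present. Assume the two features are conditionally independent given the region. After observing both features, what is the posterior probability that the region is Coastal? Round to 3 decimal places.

By Bayes' rule, posterior ∝ prior × likelihood:
  Central: 0.5 × 0.035 × 0.12 = 0.0021
  West: 0.38 × 0.04 × 0.4925 = 0.007486
  Coastal: 0.05 × 0.24 × 0.02 = 0.00024
  East: 0.07 × 0.076 × 0.202 = 0.00107464
Total = 0.01090064.
P(Coastal | evidence) = 0.00024 / 0.01090064 ≈ 0.022.

0.022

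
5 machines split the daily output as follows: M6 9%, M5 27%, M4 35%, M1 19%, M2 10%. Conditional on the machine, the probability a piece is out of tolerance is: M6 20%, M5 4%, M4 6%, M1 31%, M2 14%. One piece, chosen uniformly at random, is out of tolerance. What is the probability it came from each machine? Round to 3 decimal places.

Compute prior × likelihood for every hypothesis:
  M6: 0.09 × 0.2 = 0.018
  M5: 0.27 × 0.04 = 0.0108
  M4: 0.35 × 0.06 = 0.021
  M1: 0.19 × 0.31 = 0.0589
  M2: 0.1 × 0.14 = 0.014
Sum = 0.1227.
P(M6 | oversize) = 0.018/0.1227 ≈ 0.147
P(M5 | oversize) = 0.0108/0.1227 ≈ 0.088
P(M4 | oversize) = 0.021/0.1227 ≈ 0.171
P(M1 | oversize) = 0.0589/0.1227 ≈ 0.480
P(M2 | oversize) = 0.014/0.1227 ≈ 0.114

M6 0.147, M5 0.088, M4 0.171, M1 0.480, M2 0.114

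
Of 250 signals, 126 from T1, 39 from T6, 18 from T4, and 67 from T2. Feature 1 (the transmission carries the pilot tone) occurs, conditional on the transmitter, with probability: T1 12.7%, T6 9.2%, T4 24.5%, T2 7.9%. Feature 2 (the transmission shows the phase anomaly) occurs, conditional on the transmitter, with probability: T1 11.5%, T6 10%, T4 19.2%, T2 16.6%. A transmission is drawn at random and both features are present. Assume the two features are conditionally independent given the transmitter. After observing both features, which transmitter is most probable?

Compute prior × likelihood for every hypothesis:
  T1: 0.504 × 0.127 × 0.115 = 0.00736092
  T6: 0.156 × 0.092 × 0.1 = 0.0014352
  T4: 0.072 × 0.245 × 0.192 = 0.00338688
  T2: 0.268 × 0.079 × 0.166 = 0.003514552
Total = 0.015697552.
Largest term belongs to T1, so T1 is most probable.

T1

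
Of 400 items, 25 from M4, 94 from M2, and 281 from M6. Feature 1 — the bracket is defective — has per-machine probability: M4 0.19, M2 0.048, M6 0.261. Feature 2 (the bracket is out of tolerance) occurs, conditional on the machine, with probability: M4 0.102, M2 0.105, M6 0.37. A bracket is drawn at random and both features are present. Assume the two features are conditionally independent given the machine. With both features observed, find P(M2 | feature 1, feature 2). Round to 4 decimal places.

Prior × likelihood for each hypothesis:
  M4: 0.0625 × 0.19 × 0.102 = 0.00121125
  M2: 0.235 × 0.048 × 0.105 = 0.0011844
  M6: 0.7025 × 0.261 × 0.37 = 0.067840425
Normalizing constant = 0.070236075.
P(M2 | evidence) = 0.0011844 / 0.070236075 ≈ 0.0169.

0.0169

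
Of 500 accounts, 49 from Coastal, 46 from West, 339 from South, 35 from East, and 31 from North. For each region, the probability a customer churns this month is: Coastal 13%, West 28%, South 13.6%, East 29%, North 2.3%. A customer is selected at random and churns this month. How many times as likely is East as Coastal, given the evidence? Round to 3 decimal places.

Compute prior × likelihood for every hypothesis:
  Coastal: 0.098 × 0.13 = 0.01274
  West: 0.092 × 0.28 = 0.02576
  South: 0.678 × 0.136 = 0.092208
  East: 0.07 × 0.29 = 0.0203
  North: 0.062 × 0.023 = 0.001426
Normalizing constant = 0.152434.
The ratio is 0.0203 / 0.01274 (the normalizer cancels) = 1.593.

1.593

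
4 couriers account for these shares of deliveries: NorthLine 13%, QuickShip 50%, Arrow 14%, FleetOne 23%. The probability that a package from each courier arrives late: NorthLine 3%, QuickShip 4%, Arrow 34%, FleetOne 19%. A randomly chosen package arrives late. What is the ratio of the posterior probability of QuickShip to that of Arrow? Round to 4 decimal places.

Compute prior × likelihood for every hypothesis:
  NorthLine: 0.13 × 0.03 = 0.0039
  QuickShip: 0.5 × 0.04 = 0.02
  Arrow: 0.14 × 0.34 = 0.0476
  FleetOne: 0.23 × 0.19 = 0.0437
Sum = 0.1152.
The ratio is 0.02 / 0.0476 (the normalizer cancels) = 0.4202.

0.4202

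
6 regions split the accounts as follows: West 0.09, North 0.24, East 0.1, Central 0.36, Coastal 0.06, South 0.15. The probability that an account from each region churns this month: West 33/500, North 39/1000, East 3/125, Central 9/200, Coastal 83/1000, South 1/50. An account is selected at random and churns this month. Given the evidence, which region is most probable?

Central

Prior × likelihood for each hypothesis:
  West: 0.09 × 0.066 = 0.00594
  North: 0.24 × 0.039 = 0.00936
  East: 0.1 × 0.024 = 0.0024
  Central: 0.36 × 0.045 = 0.0162
  Coastal: 0.06 × 0.083 = 0.00498
  South: 0.15 × 0.02 = 0.003
Total = 0.04188.
Largest term belongs to Central, so Central is most probable.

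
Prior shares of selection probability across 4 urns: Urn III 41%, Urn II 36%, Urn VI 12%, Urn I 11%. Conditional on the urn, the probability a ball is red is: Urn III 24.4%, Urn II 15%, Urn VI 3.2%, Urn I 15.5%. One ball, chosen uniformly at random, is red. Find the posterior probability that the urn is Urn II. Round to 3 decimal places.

Compute prior × likelihood for every hypothesis:
  Urn III: 0.41 × 0.244 = 0.10004
  Urn II: 0.36 × 0.15 = 0.054
  Urn VI: 0.12 × 0.032 = 0.00384
  Urn I: 0.11 × 0.155 = 0.01705
Normalizing constant = 0.17493.
P(Urn II | evidence) = 0.054 / 0.17493 ≈ 0.309.

0.309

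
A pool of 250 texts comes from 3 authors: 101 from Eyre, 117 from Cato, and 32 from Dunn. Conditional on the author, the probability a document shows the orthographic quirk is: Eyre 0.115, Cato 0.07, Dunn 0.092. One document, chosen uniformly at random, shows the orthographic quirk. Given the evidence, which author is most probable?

Eyre

Prior × likelihood for each hypothesis:
  Eyre: 0.404 × 0.115 = 0.04646
  Cato: 0.468 × 0.07 = 0.03276
  Dunn: 0.128 × 0.092 = 0.011776
Total = 0.090996.
Largest term belongs to Eyre, so Eyre is most probable.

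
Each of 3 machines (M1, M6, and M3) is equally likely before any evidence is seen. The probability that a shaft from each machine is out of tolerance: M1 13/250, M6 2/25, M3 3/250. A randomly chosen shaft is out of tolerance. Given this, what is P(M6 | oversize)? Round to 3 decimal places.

0.556

With a uniform prior (1/3 each), posterior ∝ likelihood:
  M1: 0.052
  M6: 0.08
  M3: 0.012
Total = 0.144.
P(M6 | evidence) = 0.08 / 0.144 ≈ 0.556.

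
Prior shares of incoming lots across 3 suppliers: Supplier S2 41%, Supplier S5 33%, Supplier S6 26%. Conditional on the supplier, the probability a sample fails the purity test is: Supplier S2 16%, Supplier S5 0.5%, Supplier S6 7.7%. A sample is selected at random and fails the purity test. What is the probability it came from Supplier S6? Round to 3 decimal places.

By Bayes' rule, posterior ∝ prior × likelihood:
  Supplier S2: 0.41 × 0.16 = 0.0656
  Supplier S5: 0.33 × 0.005 = 0.00165
  Supplier S6: 0.26 × 0.077 = 0.02002
Normalizing constant = 0.08727.
P(Supplier S6 | evidence) = 0.02002 / 0.08727 ≈ 0.229.

0.229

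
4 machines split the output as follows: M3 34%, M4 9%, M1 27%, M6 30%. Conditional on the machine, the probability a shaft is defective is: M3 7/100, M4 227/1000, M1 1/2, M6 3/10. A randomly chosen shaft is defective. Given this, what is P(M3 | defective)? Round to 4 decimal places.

0.0884

Unnormalized posteriors (prior × likelihood):
  M3: 0.34 × 0.07 = 0.0238
  M4: 0.09 × 0.227 = 0.02043
  M1: 0.27 × 0.5 = 0.135
  M6: 0.3 × 0.3 = 0.09
Total = 0.26923.
P(M3 | evidence) = 0.0238 / 0.26923 ≈ 0.0884.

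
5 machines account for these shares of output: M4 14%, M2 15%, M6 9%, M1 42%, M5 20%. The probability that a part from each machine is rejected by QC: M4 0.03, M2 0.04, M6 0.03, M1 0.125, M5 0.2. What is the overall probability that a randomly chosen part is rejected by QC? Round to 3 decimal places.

Compute prior × likelihood for every hypothesis:
  M4: 0.14 × 0.03 = 0.0042
  M2: 0.15 × 0.04 = 0.006
  M6: 0.09 × 0.03 = 0.0027
  M1: 0.42 × 0.125 = 0.0525
  M5: 0.2 × 0.2 = 0.04
P(rejected) = 0.0042 + 0.006 + 0.0027 + 0.0525 + 0.04 = 0.1054 → 0.105.

0.105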